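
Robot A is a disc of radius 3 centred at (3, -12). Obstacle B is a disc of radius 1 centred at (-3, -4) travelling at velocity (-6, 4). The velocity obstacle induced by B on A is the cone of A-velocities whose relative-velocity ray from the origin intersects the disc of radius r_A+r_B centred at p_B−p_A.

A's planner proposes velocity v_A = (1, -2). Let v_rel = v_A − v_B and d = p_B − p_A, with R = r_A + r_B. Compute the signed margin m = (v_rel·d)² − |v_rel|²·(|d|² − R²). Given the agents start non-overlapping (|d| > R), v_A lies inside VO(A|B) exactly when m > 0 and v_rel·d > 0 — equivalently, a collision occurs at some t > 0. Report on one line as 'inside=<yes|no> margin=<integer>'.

d = (-6, 8),  |d|² = 100;  R = 3+1 = 4,  c = 100−4² = 84
v_rel = (7, -6),  |v_rel|² = 85;  v_rel·d = (7)·(-6) + (-6)·(8) = -90
85·t² + 180·t + 84 = 0  ⇒  m = (-90)² − 85·84 = 960
m = 960 > 0,  v_rel·d = -90 < 0  ⇒  outside

inside=no margin=960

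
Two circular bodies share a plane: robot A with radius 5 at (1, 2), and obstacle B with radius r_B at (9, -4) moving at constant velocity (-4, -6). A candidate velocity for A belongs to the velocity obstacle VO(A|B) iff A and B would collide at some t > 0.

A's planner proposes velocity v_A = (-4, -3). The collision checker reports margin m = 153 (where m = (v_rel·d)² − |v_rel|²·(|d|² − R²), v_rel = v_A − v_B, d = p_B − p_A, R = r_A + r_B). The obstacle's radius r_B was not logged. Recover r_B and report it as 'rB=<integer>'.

m = 153
d = (8, -6);  v_rel = (0, 3),  |v_rel|² = 9
v_rel×d = (0)·(-6) − (3)·(8) = -24
since m = R²·9 − (-24)²:  R² = (576 + 153) / 9 = 81
R = √81 = 9  ⇒  r_B = 9 − 5 = 4

rB=4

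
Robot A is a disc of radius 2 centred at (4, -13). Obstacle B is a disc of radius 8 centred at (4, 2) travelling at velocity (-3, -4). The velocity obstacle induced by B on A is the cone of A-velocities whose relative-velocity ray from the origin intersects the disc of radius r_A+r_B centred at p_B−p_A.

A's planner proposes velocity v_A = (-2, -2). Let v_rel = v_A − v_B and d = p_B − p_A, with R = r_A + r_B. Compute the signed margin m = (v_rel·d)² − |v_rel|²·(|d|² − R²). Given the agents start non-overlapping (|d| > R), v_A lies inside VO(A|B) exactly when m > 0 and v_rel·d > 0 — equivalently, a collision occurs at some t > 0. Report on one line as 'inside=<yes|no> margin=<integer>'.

d = (0, 15),  |d|² = 225;  R = 2+8 = 10,  c = 225−10² = 125
v_rel = (1, 2),  |v_rel|² = 5;  v_rel·d = (1)·(0) + (2)·(15) = 30
5·t² − 60·t + 125 = 0  ⇒  m = 30² − 5·125 = 275
m = 275 > 0,  v_rel·d = 30 > 0  ⇒  inside

inside=yes margin=275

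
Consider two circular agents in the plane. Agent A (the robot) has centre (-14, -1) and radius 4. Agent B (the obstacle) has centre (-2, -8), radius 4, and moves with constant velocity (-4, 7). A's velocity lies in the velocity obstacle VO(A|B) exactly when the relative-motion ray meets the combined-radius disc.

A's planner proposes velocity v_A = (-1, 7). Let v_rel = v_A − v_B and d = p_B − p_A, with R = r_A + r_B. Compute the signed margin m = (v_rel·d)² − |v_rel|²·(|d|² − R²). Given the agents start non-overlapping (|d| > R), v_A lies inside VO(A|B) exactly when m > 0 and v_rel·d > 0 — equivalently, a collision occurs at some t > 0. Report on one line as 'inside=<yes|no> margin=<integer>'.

d = (12, -7),  |d|² = 193;  R = 4+4 = 8,  c = 193−8² = 129
v_rel = (3, 0),  |v_rel|² = 9;  v_rel·d = (3)·(12) + (0)·(-7) = 36
9·t² − 72·t + 129 = 0  ⇒  m = 36² − 9·129 = 135
m = 135 > 0,  v_rel·d = 36 > 0  ⇒  inside

inside=yes margin=135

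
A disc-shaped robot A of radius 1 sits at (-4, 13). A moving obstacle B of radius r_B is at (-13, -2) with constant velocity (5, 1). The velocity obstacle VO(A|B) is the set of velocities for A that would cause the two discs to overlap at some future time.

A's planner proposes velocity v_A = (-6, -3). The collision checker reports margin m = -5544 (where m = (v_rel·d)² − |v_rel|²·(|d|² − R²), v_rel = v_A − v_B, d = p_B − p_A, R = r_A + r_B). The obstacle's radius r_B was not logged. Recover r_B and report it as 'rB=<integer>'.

m = -5544
d = (-9, -15);  v_rel = (-11, -4),  |v_rel|² = 137
v_rel×d = (-11)·(-15) − (-4)·(-9) = 129
since m = R²·137 − 129²:  R² = (16641 + -5544) / 137 = 81
R = √81 = 9  ⇒  r_B = 9 − 1 = 8

rB=8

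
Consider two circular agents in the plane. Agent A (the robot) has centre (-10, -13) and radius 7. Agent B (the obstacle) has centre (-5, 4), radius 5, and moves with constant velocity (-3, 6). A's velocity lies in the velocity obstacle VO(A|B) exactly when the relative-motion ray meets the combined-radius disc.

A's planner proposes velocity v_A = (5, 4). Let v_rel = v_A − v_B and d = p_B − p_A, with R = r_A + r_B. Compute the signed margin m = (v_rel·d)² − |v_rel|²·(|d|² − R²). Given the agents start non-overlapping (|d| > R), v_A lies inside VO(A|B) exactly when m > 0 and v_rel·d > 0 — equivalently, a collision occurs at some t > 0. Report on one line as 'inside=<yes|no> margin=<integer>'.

d = (5, 17),  |d|² = 314;  R = 7+5 = 12,  c = 314−12² = 170
v_rel = (8, -2),  |v_rel|² = 68;  v_rel·d = (8)·(5) + (-2)·(17) = 6
68·t² − 12·t + 170 = 0  ⇒  m = 6² − 68·170 = -11524
m = -11524 < 0,  v_rel·d = 6 > 0  ⇒  outside

inside=no margin=-11524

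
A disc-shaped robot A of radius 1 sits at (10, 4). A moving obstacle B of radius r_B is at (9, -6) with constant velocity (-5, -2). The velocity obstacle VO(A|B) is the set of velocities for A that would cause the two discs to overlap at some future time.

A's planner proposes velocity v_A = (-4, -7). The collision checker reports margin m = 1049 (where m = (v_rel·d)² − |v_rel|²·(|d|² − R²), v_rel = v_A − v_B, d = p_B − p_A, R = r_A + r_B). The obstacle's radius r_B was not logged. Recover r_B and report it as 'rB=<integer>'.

m = 1049
d = (-1, -10);  v_rel = (1, -5),  |v_rel|² = 26
v_rel×d = (1)·(-10) − (-5)·(-1) = -15
since m = R²·26 − (-15)²:  R² = (225 + 1049) / 26 = 49
R = √49 = 7  ⇒  r_B = 7 − 1 = 6

rB=6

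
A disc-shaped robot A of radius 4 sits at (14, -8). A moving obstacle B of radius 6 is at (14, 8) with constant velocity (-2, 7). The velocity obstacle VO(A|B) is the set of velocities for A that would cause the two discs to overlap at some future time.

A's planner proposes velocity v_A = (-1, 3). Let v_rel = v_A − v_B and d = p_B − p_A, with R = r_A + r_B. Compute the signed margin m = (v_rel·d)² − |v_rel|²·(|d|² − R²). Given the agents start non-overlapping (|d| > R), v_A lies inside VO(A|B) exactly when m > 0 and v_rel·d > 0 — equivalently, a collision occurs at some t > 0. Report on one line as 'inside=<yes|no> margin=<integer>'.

d = (0, 16),  |d|² = 256;  R = 4+6 = 10,  c = 256−10² = 156
v_rel = (1, -4),  |v_rel|² = 17;  v_rel·d = (1)·(0) + (-4)·(16) = -64
17·t² + 128·t + 156 = 0  ⇒  m = (-64)² − 17·156 = 1444
m = 1444 > 0,  v_rel·d = -64 < 0  ⇒  outside

inside=no margin=1444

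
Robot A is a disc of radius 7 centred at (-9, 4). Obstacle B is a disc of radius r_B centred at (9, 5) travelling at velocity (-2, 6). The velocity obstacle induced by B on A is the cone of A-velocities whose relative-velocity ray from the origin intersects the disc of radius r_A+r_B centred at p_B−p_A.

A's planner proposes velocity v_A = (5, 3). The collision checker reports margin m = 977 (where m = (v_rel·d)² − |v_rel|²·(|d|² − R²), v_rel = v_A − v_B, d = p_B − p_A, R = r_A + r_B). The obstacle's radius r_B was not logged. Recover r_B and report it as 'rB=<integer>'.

m = 977
d = (18, 1);  v_rel = (7, -3),  |v_rel|² = 58
v_rel×d = (7)·(1) − (-3)·(18) = 61
since m = R²·58 − 61²:  R² = (3721 + 977) / 58 = 81
R = √81 = 9  ⇒  r_B = 9 − 7 = 2

rB=2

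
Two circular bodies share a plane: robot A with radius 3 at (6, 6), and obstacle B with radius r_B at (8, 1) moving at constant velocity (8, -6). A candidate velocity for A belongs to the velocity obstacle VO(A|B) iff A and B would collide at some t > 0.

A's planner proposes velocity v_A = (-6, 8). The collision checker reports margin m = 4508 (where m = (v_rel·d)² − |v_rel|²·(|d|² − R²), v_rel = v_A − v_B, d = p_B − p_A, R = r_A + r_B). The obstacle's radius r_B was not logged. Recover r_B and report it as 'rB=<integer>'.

m = 4508
d = (2, -5);  v_rel = (-14, 14),  |v_rel|² = 392
v_rel×d = (-14)·(-5) − (14)·(2) = 42
since m = R²·392 − 42²:  R² = (1764 + 4508) / 392 = 16
R = √16 = 4  ⇒  r_B = 4 − 3 = 1

rB=1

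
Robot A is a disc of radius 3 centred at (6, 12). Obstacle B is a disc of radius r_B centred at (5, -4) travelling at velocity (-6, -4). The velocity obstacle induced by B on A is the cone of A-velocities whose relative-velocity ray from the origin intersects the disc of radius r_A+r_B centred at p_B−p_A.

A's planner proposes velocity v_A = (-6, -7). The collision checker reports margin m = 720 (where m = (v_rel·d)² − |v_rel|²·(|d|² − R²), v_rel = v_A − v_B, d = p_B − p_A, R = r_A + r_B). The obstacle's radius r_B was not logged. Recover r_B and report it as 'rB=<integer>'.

m = 720
d = (-1, -16);  v_rel = (0, -3),  |v_rel|² = 9
v_rel×d = (0)·(-16) − (-3)·(-1) = -3
since m = R²·9 − (-3)²:  R² = (9 + 720) / 9 = 81
R = √81 = 9  ⇒  r_B = 9 − 3 = 6

rB=6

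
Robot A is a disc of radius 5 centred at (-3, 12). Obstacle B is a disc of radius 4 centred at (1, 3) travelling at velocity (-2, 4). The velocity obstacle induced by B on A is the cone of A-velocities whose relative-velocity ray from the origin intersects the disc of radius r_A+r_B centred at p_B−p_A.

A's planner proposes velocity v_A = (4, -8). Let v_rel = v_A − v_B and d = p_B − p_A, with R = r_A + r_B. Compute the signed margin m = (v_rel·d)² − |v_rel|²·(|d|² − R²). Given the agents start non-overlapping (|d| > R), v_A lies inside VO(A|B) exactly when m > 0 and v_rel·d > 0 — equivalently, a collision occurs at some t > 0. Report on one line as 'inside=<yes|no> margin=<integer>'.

d = (4, -9),  |d|² = 97;  R = 5+4 = 9,  c = 97−9² = 16
v_rel = (6, -12),  |v_rel|² = 180;  v_rel·d = (6)·(4) + (-12)·(-9) = 132
180·t² − 264·t + 16 = 0  ⇒  m = 132² − 180·16 = 14544
m = 14544 > 0,  v_rel·d = 132 > 0  ⇒  inside

inside=yes margin=14544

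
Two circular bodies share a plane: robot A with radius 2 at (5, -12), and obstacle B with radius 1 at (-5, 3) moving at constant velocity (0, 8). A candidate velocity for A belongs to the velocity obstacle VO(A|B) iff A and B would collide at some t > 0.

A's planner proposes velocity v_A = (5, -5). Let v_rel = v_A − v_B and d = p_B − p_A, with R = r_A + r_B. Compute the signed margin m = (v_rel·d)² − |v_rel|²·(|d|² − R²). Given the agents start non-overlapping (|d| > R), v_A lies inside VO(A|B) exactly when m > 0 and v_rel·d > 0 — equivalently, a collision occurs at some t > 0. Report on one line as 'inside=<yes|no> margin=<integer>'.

d = (-10, 15),  |d|² = 325;  R = 2+1 = 3,  c = 325−3² = 316
v_rel = (5, -13),  |v_rel|² = 194;  v_rel·d = (5)·(-10) + (-13)·(15) = -245
194·t² + 490·t + 316 = 0  ⇒  m = (-245)² − 194·316 = -1279
m = -1279 < 0,  v_rel·d = -245 < 0  ⇒  outside

inside=no margin=-1279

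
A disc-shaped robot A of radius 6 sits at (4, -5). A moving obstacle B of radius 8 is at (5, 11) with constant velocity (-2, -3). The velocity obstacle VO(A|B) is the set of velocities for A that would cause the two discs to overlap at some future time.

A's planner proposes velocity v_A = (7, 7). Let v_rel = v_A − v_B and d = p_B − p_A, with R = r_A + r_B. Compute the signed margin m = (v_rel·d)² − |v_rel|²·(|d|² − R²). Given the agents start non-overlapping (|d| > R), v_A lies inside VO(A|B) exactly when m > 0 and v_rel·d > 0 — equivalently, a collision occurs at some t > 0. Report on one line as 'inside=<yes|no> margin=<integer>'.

d = (1, 16),  |d|² = 257;  R = 6+8 = 14,  c = 257−14² = 61
v_rel = (9, 10),  |v_rel|² = 181;  v_rel·d = (9)·(1) + (10)·(16) = 169
181·t² − 338·t + 61 = 0  ⇒  m = 169² − 181·61 = 17520
m = 17520 > 0,  v_rel·d = 169 > 0  ⇒  inside

inside=yes margin=17520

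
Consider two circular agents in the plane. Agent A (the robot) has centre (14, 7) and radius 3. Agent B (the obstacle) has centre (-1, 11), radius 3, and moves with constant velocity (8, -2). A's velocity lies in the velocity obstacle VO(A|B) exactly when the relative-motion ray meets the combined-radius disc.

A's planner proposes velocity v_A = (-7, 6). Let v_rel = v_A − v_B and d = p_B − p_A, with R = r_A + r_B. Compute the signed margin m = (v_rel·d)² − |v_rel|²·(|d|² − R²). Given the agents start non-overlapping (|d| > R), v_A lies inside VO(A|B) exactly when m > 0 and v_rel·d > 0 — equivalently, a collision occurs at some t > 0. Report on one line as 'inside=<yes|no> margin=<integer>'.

d = (-15, 4),  |d|² = 241;  R = 3+3 = 6,  c = 241−6² = 205
v_rel = (-15, 8),  |v_rel|² = 289;  v_rel·d = (-15)·(-15) + (8)·(4) = 257
289·t² − 514·t + 205 = 0  ⇒  m = 257² − 289·205 = 6804
m = 6804 > 0,  v_rel·d = 257 > 0  ⇒  inside

inside=yes margin=6804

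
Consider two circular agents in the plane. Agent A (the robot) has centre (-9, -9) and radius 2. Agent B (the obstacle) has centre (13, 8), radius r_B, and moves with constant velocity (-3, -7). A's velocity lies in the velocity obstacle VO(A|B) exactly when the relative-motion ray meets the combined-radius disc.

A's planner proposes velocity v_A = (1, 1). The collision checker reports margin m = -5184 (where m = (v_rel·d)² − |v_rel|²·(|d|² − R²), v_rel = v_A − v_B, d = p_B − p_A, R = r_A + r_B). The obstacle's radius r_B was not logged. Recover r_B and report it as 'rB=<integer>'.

m = -5184
d = (22, 17);  v_rel = (4, 8),  |v_rel|² = 80
v_rel×d = (4)·(17) − (8)·(22) = -108
since m = R²·80 − (-108)²:  R² = (11664 + -5184) / 80 = 81
R = √81 = 9  ⇒  r_B = 9 − 2 = 7

rB=7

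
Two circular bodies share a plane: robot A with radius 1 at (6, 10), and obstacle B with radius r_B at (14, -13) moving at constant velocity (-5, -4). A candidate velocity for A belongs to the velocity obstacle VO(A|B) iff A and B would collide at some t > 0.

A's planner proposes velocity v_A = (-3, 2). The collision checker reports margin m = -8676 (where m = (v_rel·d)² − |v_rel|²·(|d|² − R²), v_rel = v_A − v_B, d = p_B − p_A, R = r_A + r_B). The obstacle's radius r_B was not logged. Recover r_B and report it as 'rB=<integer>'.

m = -8676
d = (8, -23);  v_rel = (2, 6),  |v_rel|² = 40
v_rel×d = (2)·(-23) − (6)·(8) = -94
since m = R²·40 − (-94)²:  R² = (8836 + -8676) / 40 = 4
R = √4 = 2  ⇒  r_B = 2 − 1 = 1

rB=1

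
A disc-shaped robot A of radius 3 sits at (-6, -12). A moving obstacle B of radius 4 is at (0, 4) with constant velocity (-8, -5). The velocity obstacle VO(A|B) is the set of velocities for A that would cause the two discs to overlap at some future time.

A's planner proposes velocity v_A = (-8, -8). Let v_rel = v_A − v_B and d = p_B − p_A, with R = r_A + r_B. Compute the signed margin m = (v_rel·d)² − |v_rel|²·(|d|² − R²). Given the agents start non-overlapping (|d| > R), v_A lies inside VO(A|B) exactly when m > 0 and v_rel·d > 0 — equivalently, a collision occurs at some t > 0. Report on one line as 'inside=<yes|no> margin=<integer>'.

d = (6, 16),  |d|² = 292;  R = 3+4 = 7,  c = 292−7² = 243
v_rel = (0, -3),  |v_rel|² = 9;  v_rel·d = (0)·(6) + (-3)·(16) = -48
9·t² + 96·t + 243 = 0  ⇒  m = (-48)² − 9·243 = 117
m = 117 > 0,  v_rel·d = -48 < 0  ⇒  outside

inside=no margin=117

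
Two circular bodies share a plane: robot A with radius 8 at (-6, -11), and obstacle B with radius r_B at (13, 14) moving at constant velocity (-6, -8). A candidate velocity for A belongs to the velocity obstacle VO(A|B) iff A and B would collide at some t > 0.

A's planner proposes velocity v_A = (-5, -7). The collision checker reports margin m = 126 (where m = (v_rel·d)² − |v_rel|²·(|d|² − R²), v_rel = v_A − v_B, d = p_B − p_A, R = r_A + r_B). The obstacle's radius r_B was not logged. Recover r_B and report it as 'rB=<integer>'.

m = 126
d = (19, 25);  v_rel = (1, 1),  |v_rel|² = 2
v_rel×d = (1)·(25) − (1)·(19) = 6
since m = R²·2 − 6²:  R² = (36 + 126) / 2 = 81
R = √81 = 9  ⇒  r_B = 9 − 8 = 1

rB=1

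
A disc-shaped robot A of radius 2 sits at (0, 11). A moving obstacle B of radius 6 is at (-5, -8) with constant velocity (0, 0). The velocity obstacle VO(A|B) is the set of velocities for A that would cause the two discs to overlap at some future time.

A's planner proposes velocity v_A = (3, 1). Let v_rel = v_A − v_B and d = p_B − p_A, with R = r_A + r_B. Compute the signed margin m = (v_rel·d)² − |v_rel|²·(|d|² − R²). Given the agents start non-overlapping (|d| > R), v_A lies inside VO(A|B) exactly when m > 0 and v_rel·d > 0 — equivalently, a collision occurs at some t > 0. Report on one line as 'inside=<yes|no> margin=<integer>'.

d = (-5, -19),  |d|² = 386;  R = 2+6 = 8,  c = 386−8² = 322
v_rel = (3, 1),  |v_rel|² = 10;  v_rel·d = (3)·(-5) + (1)·(-19) = -34
10·t² + 68·t + 322 = 0  ⇒  m = (-34)² − 10·322 = -2064
m = -2064 < 0,  v_rel·d = -34 < 0  ⇒  outside

inside=no margin=-2064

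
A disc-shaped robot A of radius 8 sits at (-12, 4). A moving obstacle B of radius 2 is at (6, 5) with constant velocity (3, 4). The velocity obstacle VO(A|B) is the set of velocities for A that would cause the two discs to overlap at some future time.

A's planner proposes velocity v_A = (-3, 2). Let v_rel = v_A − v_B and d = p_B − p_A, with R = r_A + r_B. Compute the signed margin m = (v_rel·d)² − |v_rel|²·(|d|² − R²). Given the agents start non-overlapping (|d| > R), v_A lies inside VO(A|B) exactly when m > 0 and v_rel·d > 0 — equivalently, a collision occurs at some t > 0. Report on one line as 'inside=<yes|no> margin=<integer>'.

d = (18, 1),  |d|² = 325;  R = 8+2 = 10,  c = 325−10² = 225
v_rel = (-6, -2),  |v_rel|² = 40;  v_rel·d = (-6)·(18) + (-2)·(1) = -110
40·t² + 220·t + 225 = 0  ⇒  m = (-110)² − 40·225 = 3100
m = 3100 > 0,  v_rel·d = -110 < 0  ⇒  outside

inside=no margin=3100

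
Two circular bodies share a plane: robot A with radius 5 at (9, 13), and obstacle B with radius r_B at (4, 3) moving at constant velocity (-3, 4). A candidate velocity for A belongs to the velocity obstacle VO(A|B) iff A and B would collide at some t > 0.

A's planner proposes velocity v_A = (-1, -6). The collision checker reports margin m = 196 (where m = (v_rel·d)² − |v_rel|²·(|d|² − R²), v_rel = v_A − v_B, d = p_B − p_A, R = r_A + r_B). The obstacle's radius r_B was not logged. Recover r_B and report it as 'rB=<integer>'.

m = 196
d = (-5, -10);  v_rel = (2, -10),  |v_rel|² = 104
v_rel×d = (2)·(-10) − (-10)·(-5) = -70
since m = R²·104 − (-70)²:  R² = (4900 + 196) / 104 = 49
R = √49 = 7  ⇒  r_B = 7 − 5 = 2

rB=2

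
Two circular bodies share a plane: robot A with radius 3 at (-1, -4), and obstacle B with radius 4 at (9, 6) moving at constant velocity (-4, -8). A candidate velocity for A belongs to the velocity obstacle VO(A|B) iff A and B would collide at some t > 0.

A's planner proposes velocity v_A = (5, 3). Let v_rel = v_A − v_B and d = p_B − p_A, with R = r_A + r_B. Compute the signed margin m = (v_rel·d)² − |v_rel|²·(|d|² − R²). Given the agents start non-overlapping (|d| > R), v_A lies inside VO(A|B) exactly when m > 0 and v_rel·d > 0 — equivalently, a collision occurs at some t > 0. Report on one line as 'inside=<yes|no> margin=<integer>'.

d = (10, 10),  |d|² = 200;  R = 3+4 = 7,  c = 200−7² = 151
v_rel = (9, 11),  |v_rel|² = 202;  v_rel·d = (9)·(10) + (11)·(10) = 200
202·t² − 400·t + 151 = 0  ⇒  m = 200² − 202·151 = 9498
m = 9498 > 0,  v_rel·d = 200 > 0  ⇒  inside

inside=yes margin=9498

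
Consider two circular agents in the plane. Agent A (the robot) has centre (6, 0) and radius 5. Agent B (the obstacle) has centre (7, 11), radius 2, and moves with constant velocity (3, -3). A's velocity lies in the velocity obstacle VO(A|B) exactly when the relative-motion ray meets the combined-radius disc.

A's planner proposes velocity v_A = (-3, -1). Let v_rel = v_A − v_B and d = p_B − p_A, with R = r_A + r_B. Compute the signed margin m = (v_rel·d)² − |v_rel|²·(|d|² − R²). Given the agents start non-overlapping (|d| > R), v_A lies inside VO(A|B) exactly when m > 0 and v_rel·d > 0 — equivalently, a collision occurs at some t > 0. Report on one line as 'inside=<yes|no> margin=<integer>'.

d = (1, 11),  |d|² = 122;  R = 5+2 = 7,  c = 122−7² = 73
v_rel = (-6, 2),  |v_rel|² = 40;  v_rel·d = (-6)·(1) + (2)·(11) = 16
40·t² − 32·t + 73 = 0  ⇒  m = 16² − 40·73 = -2664
m = -2664 < 0,  v_rel·d = 16 > 0  ⇒  outside

inside=no margin=-2664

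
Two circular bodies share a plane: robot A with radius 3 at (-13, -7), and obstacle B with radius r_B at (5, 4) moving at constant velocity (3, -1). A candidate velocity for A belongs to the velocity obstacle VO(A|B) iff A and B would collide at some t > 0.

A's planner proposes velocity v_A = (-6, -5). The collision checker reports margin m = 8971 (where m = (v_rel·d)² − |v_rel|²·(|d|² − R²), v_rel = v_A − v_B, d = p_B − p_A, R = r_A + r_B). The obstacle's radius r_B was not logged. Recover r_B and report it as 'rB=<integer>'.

m = 8971
d = (18, 11);  v_rel = (-9, -4),  |v_rel|² = 97
v_rel×d = (-9)·(11) − (-4)·(18) = -27
since m = R²·97 − (-27)²:  R² = (729 + 8971) / 97 = 100
R = √100 = 10  ⇒  r_B = 10 − 3 = 7

rB=7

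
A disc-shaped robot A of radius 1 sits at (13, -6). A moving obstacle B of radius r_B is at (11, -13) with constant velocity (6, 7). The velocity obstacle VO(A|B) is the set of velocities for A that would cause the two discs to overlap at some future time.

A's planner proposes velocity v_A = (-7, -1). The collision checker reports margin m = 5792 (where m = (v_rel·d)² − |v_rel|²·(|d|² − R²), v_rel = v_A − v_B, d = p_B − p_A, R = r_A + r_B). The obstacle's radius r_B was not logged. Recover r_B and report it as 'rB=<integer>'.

m = 5792
d = (-2, -7);  v_rel = (-13, -8),  |v_rel|² = 233
v_rel×d = (-13)·(-7) − (-8)·(-2) = 75
since m = R²·233 − 75²:  R² = (5625 + 5792) / 233 = 49
R = √49 = 7  ⇒  r_B = 7 − 1 = 6

rB=6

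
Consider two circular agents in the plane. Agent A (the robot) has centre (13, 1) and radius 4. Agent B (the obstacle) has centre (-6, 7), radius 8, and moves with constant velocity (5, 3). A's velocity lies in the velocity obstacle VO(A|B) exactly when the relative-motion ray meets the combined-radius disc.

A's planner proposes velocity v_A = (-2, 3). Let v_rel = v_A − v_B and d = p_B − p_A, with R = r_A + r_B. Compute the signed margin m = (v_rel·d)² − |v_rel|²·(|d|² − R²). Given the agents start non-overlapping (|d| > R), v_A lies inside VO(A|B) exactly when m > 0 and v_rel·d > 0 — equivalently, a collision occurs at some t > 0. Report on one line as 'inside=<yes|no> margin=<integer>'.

d = (-19, 6),  |d|² = 397;  R = 4+8 = 12,  c = 397−12² = 253
v_rel = (-7, 0),  |v_rel|² = 49;  v_rel·d = (-7)·(-19) + (0)·(6) = 133
49·t² − 266·t + 253 = 0  ⇒  m = 133² − 49·253 = 5292
m = 5292 > 0,  v_rel·d = 133 > 0  ⇒  inside

inside=yes margin=5292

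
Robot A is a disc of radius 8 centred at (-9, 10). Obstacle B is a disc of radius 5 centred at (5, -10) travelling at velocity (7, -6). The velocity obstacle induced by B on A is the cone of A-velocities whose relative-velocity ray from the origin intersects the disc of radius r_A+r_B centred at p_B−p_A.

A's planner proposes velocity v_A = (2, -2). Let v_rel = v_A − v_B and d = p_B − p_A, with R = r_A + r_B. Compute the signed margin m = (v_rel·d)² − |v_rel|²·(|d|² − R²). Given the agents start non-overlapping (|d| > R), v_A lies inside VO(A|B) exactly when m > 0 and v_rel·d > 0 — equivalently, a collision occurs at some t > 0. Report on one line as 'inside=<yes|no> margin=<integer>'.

d = (14, -20),  |d|² = 596;  R = 8+5 = 13,  c = 596−13² = 427
v_rel = (-5, 4),  |v_rel|² = 41;  v_rel·d = (-5)·(14) + (4)·(-20) = -150
41·t² + 300·t + 427 = 0  ⇒  m = (-150)² − 41·427 = 4993
m = 4993 > 0,  v_rel·d = -150 < 0  ⇒  outside

inside=no margin=4993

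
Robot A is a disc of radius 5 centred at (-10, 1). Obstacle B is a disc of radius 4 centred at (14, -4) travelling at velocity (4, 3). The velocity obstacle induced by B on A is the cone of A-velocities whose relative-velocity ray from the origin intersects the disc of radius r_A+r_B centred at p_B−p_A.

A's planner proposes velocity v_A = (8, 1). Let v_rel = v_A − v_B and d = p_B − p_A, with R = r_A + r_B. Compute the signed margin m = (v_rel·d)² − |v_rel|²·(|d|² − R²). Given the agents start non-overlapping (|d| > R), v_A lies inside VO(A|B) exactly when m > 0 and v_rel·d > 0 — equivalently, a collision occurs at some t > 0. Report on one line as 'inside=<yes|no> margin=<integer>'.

d = (24, -5),  |d|² = 601;  R = 5+4 = 9,  c = 601−9² = 520
v_rel = (4, -2),  |v_rel|² = 20;  v_rel·d = (4)·(24) + (-2)·(-5) = 106
20·t² − 212·t + 520 = 0  ⇒  m = 106² − 20·520 = 836
m = 836 > 0,  v_rel·d = 106 > 0  ⇒  inside

inside=yes margin=836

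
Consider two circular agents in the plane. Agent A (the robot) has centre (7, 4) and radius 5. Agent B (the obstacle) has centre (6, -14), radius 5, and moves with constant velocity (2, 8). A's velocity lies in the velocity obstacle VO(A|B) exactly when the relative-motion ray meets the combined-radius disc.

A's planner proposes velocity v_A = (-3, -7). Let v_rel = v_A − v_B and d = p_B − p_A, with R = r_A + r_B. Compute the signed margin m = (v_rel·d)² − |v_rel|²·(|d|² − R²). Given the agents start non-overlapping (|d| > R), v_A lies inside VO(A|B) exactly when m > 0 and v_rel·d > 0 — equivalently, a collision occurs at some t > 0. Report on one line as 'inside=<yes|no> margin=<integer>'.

d = (-1, -18),  |d|² = 325;  R = 5+5 = 10,  c = 325−10² = 225
v_rel = (-5, -15),  |v_rel|² = 250;  v_rel·d = (-5)·(-1) + (-15)·(-18) = 275
250·t² − 550·t + 225 = 0  ⇒  m = 275² − 250·225 = 19375
m = 19375 > 0,  v_rel·d = 275 > 0  ⇒  inside

inside=yes margin=19375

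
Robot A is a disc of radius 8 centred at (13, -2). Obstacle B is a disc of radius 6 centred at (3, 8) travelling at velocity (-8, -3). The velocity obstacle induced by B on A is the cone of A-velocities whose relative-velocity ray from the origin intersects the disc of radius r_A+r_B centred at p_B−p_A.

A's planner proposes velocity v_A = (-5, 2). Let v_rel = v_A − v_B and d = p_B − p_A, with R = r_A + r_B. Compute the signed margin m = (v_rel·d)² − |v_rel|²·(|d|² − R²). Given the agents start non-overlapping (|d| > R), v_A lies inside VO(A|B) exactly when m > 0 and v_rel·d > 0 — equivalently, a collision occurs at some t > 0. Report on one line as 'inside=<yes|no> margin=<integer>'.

d = (-10, 10),  |d|² = 200;  R = 8+6 = 14,  c = 200−14² = 4
v_rel = (3, 5),  |v_rel|² = 34;  v_rel·d = (3)·(-10) + (5)·(10) = 20
34·t² − 40·t + 4 = 0  ⇒  m = 20² − 34·4 = 264
m = 264 > 0,  v_rel·d = 20 > 0  ⇒  inside

inside=yes margin=264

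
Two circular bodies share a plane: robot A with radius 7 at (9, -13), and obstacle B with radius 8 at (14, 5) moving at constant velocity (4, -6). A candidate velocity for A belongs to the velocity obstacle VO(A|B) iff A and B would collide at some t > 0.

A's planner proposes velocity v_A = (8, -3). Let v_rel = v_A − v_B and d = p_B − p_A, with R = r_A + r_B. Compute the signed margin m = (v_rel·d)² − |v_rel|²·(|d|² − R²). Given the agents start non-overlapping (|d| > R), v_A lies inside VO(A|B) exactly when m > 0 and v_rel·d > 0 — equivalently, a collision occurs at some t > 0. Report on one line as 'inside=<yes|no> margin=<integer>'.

d = (5, 18),  |d|² = 349;  R = 7+8 = 15,  c = 349−15² = 124
v_rel = (4, 3),  |v_rel|² = 25;  v_rel·d = (4)·(5) + (3)·(18) = 74
25·t² − 148·t + 124 = 0  ⇒  m = 74² − 25·124 = 2376
m = 2376 > 0,  v_rel·d = 74 > 0  ⇒  inside

inside=yes margin=2376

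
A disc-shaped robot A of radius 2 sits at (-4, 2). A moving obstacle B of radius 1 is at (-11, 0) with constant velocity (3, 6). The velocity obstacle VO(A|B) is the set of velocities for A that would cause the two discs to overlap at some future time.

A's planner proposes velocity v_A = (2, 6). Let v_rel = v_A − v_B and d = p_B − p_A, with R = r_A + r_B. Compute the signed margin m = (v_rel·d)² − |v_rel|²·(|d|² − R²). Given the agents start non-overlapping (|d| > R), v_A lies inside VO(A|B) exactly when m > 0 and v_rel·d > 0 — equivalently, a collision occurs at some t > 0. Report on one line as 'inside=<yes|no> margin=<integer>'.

d = (-7, -2),  |d|² = 53;  R = 2+1 = 3,  c = 53−3² = 44
v_rel = (-1, 0),  |v_rel|² = 1;  v_rel·d = (-1)·(-7) + (0)·(-2) = 7
1·t² − 14·t + 44 = 0  ⇒  m = 7² − 1·44 = 5
m = 5 > 0,  v_rel·d = 7 > 0  ⇒  inside

inside=yes margin=5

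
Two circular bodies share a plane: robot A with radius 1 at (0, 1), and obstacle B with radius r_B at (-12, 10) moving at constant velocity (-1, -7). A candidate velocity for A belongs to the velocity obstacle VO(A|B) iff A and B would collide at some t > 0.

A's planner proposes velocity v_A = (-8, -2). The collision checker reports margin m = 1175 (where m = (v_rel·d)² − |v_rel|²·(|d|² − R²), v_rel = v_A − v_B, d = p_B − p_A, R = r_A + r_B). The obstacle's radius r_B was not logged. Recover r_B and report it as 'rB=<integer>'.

m = 1175
d = (-12, 9);  v_rel = (-7, 5),  |v_rel|² = 74
v_rel×d = (-7)·(9) − (5)·(-12) = -3
since m = R²·74 − (-3)²:  R² = (9 + 1175) / 74 = 16
R = √16 = 4  ⇒  r_B = 4 − 1 = 3

rB=3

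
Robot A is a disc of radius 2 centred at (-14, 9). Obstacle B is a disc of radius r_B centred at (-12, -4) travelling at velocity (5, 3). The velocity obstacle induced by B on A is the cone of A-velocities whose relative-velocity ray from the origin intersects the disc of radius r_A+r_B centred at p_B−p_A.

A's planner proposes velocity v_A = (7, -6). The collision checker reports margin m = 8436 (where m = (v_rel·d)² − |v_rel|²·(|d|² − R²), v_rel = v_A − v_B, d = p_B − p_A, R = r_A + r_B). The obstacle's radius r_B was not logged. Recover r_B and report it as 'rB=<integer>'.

m = 8436
d = (2, -13);  v_rel = (2, -9),  |v_rel|² = 85
v_rel×d = (2)·(-13) − (-9)·(2) = -8
since m = R²·85 − (-8)²:  R² = (64 + 8436) / 85 = 100
R = √100 = 10  ⇒  r_B = 10 − 2 = 8

rB=8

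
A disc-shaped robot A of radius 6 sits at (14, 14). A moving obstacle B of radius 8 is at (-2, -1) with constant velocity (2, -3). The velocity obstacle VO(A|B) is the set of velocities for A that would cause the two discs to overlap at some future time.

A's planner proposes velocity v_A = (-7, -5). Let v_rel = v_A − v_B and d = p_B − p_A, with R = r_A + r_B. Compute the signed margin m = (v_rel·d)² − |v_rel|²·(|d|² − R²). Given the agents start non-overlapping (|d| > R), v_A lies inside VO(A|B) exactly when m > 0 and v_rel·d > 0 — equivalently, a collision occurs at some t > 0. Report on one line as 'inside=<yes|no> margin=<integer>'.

d = (-16, -15),  |d|² = 481;  R = 6+8 = 14,  c = 481−14² = 285
v_rel = (-9, -2),  |v_rel|² = 85;  v_rel·d = (-9)·(-16) + (-2)·(-15) = 174
85·t² − 348·t + 285 = 0  ⇒  m = 174² − 85·285 = 6051
m = 6051 > 0,  v_rel·d = 174 > 0  ⇒  inside

inside=yes margin=6051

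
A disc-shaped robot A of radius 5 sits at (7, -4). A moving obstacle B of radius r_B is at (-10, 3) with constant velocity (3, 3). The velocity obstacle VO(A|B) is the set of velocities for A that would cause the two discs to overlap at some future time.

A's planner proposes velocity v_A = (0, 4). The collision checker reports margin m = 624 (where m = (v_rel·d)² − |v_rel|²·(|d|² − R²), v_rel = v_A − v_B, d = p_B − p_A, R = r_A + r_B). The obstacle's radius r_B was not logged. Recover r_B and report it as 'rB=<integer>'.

m = 624
d = (-17, 7);  v_rel = (-3, 1),  |v_rel|² = 10
v_rel×d = (-3)·(7) − (1)·(-17) = -4
since m = R²·10 − (-4)²:  R² = (16 + 624) / 10 = 64
R = √64 = 8  ⇒  r_B = 8 − 5 = 3

rB=3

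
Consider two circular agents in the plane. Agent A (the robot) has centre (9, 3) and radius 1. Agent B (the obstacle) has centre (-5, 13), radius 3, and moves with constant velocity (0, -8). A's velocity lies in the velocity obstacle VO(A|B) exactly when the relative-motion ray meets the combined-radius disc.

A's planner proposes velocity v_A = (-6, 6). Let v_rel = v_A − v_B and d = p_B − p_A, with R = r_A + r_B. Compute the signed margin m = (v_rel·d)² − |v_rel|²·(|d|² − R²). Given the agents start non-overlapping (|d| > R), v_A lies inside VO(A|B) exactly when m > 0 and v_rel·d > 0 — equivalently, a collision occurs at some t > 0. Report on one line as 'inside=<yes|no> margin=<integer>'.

d = (-14, 10),  |d|² = 296;  R = 1+3 = 4,  c = 296−4² = 280
v_rel = (-6, 14),  |v_rel|² = 232;  v_rel·d = (-6)·(-14) + (14)·(10) = 224
232·t² − 448·t + 280 = 0  ⇒  m = 224² − 232·280 = -14784
m = -14784 < 0,  v_rel·d = 224 > 0  ⇒  outside

inside=no margin=-14784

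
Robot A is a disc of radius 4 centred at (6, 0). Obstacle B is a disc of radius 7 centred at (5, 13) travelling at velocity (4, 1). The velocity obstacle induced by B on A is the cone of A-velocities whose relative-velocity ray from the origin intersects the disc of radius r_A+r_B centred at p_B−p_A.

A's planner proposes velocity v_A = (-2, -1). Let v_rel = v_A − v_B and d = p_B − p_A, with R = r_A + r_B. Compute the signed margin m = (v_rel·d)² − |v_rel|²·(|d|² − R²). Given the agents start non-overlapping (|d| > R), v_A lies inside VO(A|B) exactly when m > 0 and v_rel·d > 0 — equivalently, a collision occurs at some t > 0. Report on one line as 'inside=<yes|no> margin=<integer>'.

d = (-1, 13),  |d|² = 170;  R = 4+7 = 11,  c = 170−11² = 49
v_rel = (-6, -2),  |v_rel|² = 40;  v_rel·d = (-6)·(-1) + (-2)·(13) = -20
40·t² + 40·t + 49 = 0  ⇒  m = (-20)² − 40·49 = -1560
m = -1560 < 0,  v_rel·d = -20 < 0  ⇒  outside

inside=no margin=-1560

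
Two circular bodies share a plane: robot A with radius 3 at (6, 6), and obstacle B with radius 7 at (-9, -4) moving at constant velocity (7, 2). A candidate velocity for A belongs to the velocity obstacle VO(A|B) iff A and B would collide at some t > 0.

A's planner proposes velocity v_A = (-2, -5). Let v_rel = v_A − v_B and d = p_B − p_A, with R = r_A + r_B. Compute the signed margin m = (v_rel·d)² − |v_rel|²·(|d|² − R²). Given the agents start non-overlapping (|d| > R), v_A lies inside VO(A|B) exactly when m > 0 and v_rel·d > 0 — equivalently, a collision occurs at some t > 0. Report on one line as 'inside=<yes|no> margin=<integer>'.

d = (-15, -10),  |d|² = 325;  R = 3+7 = 10,  c = 325−10² = 225
v_rel = (-9, -7),  |v_rel|² = 130;  v_rel·d = (-9)·(-15) + (-7)·(-10) = 205
130·t² − 410·t + 225 = 0  ⇒  m = 205² − 130·225 = 12775
m = 12775 > 0,  v_rel·d = 205 > 0  ⇒  inside

inside=yes margin=12775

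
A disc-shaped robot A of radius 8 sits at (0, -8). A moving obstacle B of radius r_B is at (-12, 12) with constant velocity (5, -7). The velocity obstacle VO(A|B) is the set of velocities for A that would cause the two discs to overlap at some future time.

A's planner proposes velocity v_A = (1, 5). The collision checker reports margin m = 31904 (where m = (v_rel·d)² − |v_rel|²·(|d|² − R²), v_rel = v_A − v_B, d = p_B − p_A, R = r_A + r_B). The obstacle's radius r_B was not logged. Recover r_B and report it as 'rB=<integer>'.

m = 31904
d = (-12, 20);  v_rel = (-4, 12),  |v_rel|² = 160
v_rel×d = (-4)·(20) − (12)·(-12) = 64
since m = R²·160 − 64²:  R² = (4096 + 31904) / 160 = 225
R = √225 = 15  ⇒  r_B = 15 − 8 = 7

rB=7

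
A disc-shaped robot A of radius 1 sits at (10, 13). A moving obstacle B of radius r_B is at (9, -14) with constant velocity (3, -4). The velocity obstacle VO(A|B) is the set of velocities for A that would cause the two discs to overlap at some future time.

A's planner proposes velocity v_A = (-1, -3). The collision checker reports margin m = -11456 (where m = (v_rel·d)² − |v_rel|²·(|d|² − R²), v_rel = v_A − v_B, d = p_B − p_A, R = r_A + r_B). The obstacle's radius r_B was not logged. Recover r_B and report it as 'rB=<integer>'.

m = -11456
d = (-1, -27);  v_rel = (-4, 1),  |v_rel|² = 17
v_rel×d = (-4)·(-27) − (1)·(-1) = 109
since m = R²·17 − 109²:  R² = (11881 + -11456) / 17 = 25
R = √25 = 5  ⇒  r_B = 5 − 1 = 4

rB=4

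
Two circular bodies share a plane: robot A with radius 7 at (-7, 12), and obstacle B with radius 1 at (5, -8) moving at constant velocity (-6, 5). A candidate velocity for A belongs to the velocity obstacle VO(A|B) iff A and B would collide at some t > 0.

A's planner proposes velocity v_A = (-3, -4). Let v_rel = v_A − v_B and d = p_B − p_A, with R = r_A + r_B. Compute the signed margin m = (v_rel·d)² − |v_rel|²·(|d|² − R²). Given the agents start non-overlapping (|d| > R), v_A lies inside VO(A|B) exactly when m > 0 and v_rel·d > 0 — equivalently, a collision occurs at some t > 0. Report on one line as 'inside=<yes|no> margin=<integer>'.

d = (12, -20),  |d|² = 544;  R = 7+1 = 8,  c = 544−8² = 480
v_rel = (3, -9),  |v_rel|² = 90;  v_rel·d = (3)·(12) + (-9)·(-20) = 216
90·t² − 432·t + 480 = 0  ⇒  m = 216² − 90·480 = 3456
m = 3456 > 0,  v_rel·d = 216 > 0  ⇒  inside

inside=yes margin=3456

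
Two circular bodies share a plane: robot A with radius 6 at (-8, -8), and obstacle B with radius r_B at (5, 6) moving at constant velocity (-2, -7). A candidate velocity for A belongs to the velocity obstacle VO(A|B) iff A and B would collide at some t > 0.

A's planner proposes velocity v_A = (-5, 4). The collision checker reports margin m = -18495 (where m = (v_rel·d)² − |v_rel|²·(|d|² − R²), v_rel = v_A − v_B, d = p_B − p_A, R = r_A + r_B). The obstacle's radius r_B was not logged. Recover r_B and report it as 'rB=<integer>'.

m = -18495
d = (13, 14);  v_rel = (-3, 11),  |v_rel|² = 130
v_rel×d = (-3)·(14) − (11)·(13) = -185
since m = R²·130 − (-185)²:  R² = (34225 + -18495) / 130 = 121
R = √121 = 11  ⇒  r_B = 11 − 6 = 5

rB=5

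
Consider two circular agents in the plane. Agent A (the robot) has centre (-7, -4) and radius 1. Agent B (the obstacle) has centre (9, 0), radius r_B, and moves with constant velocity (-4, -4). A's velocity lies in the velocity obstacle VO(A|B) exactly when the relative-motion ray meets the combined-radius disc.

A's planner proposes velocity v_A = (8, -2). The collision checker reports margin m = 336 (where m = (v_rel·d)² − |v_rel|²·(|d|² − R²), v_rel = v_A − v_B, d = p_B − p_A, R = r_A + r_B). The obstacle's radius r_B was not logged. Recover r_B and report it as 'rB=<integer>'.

m = 336
d = (16, 4);  v_rel = (12, 2),  |v_rel|² = 148
v_rel×d = (12)·(4) − (2)·(16) = 16
since m = R²·148 − 16²:  R² = (256 + 336) / 148 = 4
R = √4 = 2  ⇒  r_B = 2 − 1 = 1

rB=1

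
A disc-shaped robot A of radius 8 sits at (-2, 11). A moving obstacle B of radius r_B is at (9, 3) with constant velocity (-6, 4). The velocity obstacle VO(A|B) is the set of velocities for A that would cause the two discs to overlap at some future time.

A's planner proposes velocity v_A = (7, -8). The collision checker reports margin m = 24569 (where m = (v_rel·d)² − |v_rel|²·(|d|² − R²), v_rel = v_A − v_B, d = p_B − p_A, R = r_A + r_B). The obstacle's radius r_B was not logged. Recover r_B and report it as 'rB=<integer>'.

m = 24569
d = (11, -8);  v_rel = (13, -12),  |v_rel|² = 313
v_rel×d = (13)·(-8) − (-12)·(11) = 28
since m = R²·313 − 28²:  R² = (784 + 24569) / 313 = 81
R = √81 = 9  ⇒  r_B = 9 − 8 = 1

rB=1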